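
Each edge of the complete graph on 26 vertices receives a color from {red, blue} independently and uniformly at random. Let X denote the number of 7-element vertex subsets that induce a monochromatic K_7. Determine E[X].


Let X = Σ_S X_S over the C(26, 7) = 657800 subsets S of size 7, where X_S = 1 if the K_7 on S is monochromatic.
For a fixed S, the K_7 on S has C(7, 2) = 21 edges. P[all 21 edges red] = (1/2)^21, and likewise for blue, so P[monochromatic] = 2·(1/2)^21 = 2^{1 − 21} = 1/1048576.
By linearity: E[X] = C(26, 7) · 2^{1 − 21} = 657800 · 1/1048576 = 82225/131072.
Numerically: E[X] ≈ 0.62733.

E[X] = C(26,7)·2^(1−C(7,2)) = 82225/131072 ≈ 0.62733.


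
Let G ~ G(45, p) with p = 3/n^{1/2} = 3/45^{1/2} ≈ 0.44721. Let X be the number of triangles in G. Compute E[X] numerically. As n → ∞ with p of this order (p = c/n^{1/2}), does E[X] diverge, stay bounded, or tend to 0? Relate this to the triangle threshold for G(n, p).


Number of potential triangles: C(45, 3) = 14190.
Each occurs with probability p³ ≈ (0.44721)³ ≈ 8.9442719e-02.
By linearity: E[X] = C(45, 3)·p³ ≈ 14190 · 8.9442719e-02 ≈ 1269.19218.
Since α = 1/2 < 1, p = c/n^{1/2} ≫ 1/n is above the triangle threshold p ~ 1/n. Asymptotically E[X] ~ (c³/6)·n^{3(1−α)} = (3³/6)·n^{1.5} → ∞; triangles are abundant w.h.p.

E[X] ≈ 1269.19218; in regime p = Θ(1/n^{1/2}) E[X] diverges (above the triangle threshold p ~ 1/n).


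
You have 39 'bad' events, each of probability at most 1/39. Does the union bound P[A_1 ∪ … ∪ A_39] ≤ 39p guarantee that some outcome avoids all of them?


Union bound: P[∪_{i=1}^{39} A_i] ≤ Σ_i P[A_i] ≤ 39·p = 39·(1/39) = 1.
Numerically: 1 ≈ 1.000000.
Is 1 < 1? NO.
Since the bound 1 is ≥ 1, the union bound is uninformative here; it does NOT by itself certify existence.

39·p = 1 ≈ 1.000000; existence NOT certified by the union bound.


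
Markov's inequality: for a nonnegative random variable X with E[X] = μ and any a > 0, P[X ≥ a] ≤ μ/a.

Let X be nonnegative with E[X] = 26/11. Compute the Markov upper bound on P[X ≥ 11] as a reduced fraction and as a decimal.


μ = E[X] = 26/11, a = 11.
Markov: P[X ≥ 11] ≤ μ/a = (26/11)/11 = 26/121.
Numerically: ≈ 0.215.
(Since a = 11 > μ = 2.364, the bound 26/121 is < 1 and informative.)

P[X ≥ 11] ≤ 26/121 ≈ 0.215.


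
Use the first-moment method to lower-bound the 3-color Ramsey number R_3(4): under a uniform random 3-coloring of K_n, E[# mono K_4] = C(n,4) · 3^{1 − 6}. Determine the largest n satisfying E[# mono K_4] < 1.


We need C(n, 4) · 3^{1 − 6} < 1, i.e. C(n, 4) < 3^{6 − 1} = 243.
Check values of n near the boundary:
  n = 4: C(4, 4) = 1; 1 < 243? YES
  n = 5: C(5, 4) = 5; 5 < 243? YES
  n = 6: C(6, 4) = 15; 15 < 243? YES
  n = 7: C(7, 4) = 35; 35 < 243? YES
  n = 8: C(8, 4) = 70; 70 < 243? YES
  n = 9: C(9, 4) = 126; 126 < 243? YES
  n = 10: C(10, 4) = 210; 210 < 243? YES
  n = 11: C(11, 4) = 330; 330 < 243? NO
The largest n with C(n, 4) < 243 is n = 10 (where E[X] = 70/81 ≈ 0.864198). Hence R_3(4) > 10, i.e. R_3(4) ≥ 11.

Largest n = 10; hence R_3(4) > 10.


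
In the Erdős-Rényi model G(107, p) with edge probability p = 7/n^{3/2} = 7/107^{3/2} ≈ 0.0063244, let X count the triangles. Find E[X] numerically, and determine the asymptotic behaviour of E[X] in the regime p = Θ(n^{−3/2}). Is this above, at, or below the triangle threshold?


Number of potential triangles: C(107, 3) = 198485.
Each occurs with probability p³ ≈ (0.0063244)³ ≈ 2.5296889e-07.
By linearity: E[X] = C(107, 3)·p³ ≈ 198485 · 2.5296889e-07 ≈ 0.05021.
Since α = 3/2 > 1, p = c/n^{3/2} = o(1/n) is below the triangle threshold p ~ 1/n. Asymptotically E[X] ~ (c³/6)·n^{3(1−α)} = (7³/6)·n^{-1.5} → 0, so by Markov's inequality G has no triangles w.h.p.

E[X] ≈ 0.05021; in regime p = Θ(1/n^{3/2}) E[X] tends to 0 (below the triangle threshold p ~ 1/n).


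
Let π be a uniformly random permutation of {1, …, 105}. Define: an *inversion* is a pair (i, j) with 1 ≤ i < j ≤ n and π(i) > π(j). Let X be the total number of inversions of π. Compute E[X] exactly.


Write X = Σ X_I over the C(105, 2) = 5460 pairs i < j, with X_I the indicator of one inversion.
There are 5460 indicators.
For each fixed pair i < j, the values π(i) and π(j) are two distinct elements of {1, …, 105} in uniformly random order; by symmetry P[π(i) > π(j)] = 1/2.
By linearity: E[X] = 5460 · (1/2) = C(105, 2) · (1/2) = 5460/2 = 2730 ≈ 2730.0000.

E[X] = 2730 = 2730.0000.


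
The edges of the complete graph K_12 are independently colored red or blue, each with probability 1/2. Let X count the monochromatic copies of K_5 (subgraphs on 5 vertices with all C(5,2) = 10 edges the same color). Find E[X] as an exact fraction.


Let X = Σ_S X_S over the C(12, 5) = 792 subsets S of size 5, where X_S = 1 if the K_5 on S is monochromatic.
For a fixed S, the K_5 on S has C(5, 2) = 10 edges. P[all 10 edges red] = (1/2)^10, and likewise for blue, so P[monochromatic] = 2·(1/2)^10 = 2^{1 − 10} = 1/512.
Summing: E[X] = C(12, 5) · 2^{1 − 10} = 792 · 1/512 = 99/64.
Numerically: E[X] ≈ 1.5469.

E[X] = C(12,5)·2^(1−C(5,2)) = 99/64 ≈ 1.5469.


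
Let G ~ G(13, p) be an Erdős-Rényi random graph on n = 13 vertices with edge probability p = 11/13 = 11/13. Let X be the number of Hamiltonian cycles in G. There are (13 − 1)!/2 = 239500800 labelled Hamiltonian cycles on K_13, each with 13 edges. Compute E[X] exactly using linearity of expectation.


K_13 has (13 − 1)!/2 = 239500800 labelled Hamiltonian cycles.
For each such Hamiltonian cycle H, let X_H = 1 if all 13 edges of H are present in G. Then P[X_H = 1] = p^{13} = (11/13)^{13} = 34522712143931/302875106592253.
By linearity: E[X] = Σ_H E[X_H] = 239500800 · p^{13} = 239500800 · 34522712143931/302875106592253 = 8268217176641189644800/302875106592253.
Numerically: E[X] ≈ 2.7299e+07.

E[X] = 239500800 · (11/13)^{13} = 8268217176641189644800/302875106592253 ≈ 2.7299e+07.


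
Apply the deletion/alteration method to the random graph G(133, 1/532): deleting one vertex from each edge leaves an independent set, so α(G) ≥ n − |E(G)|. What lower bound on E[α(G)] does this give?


E[|E(G)|] = C(133, 2)·p = 8778 · (1/532) = 33/2.
E[α(G)] ≥ n − E[|E(G)|] = 133 − 33/2 = 233/2.
Numerically: ≈ 116.5000.
(This is only a lower bound; the true E[α(G)] may be larger.)

E[α(G)] ≥ 233/2 ≈ 116.5000.


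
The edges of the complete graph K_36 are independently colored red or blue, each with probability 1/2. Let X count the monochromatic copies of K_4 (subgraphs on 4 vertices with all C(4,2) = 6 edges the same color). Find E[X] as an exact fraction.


Let X = Σ_S X_S over the C(36, 4) = 58905 subsets S of size 4, where X_S = 1 if the K_4 on S is monochromatic.
For a fixed S, the K_4 on S has C(4, 2) = 6 edges. P[all 6 edges red] = (1/2)^6, and likewise for blue, so P[monochromatic] = 2·(1/2)^6 = 2^{1 − 6} = 1/32.
By linearity of expectation: E[X] = C(36, 4) · 2^{1 − 6} = 58905 · 1/32 = 58905/32.
Numerically: E[X] ≈ 1840.78125.

E[X] = C(36,4)·2^(1−C(4,2)) = 58905/32 ≈ 1840.78125.


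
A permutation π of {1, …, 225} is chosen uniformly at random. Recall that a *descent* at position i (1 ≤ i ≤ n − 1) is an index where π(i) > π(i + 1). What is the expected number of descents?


Write X = Σ X_I over i = 1, …, 224, with X_I the indicator of one descent.
There are 224 indicators.
For each fixed i, the pair (π(i), π(i+1)) is a uniformly random ordered pair of distinct values from {1, …, 225}; by symmetry P[π(i) > π(i+1)] = 1/2.
By linearity: E[X] = 224 · (1/2) = (225 − 1) · (1/2) = 112 ≈ 112.0000.

E[X] = 112 = 112.0000.


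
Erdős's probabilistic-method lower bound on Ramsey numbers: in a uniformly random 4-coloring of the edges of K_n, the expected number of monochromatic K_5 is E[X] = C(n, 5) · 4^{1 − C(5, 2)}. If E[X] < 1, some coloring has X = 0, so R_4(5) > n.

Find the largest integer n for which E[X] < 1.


We need C(n, 5) · 4^{1 − 10} < 1, i.e. C(n, 5) < 4^{10 − 1} = 262144.
Check values of n near the boundary:
  n = 27: C(27, 5) = 80730; 80730 < 262144? YES
  n = 28: C(28, 5) = 98280; 98280 < 262144? YES
  n = 29: C(29, 5) = 118755; 118755 < 262144? YES
  n = 30: C(30, 5) = 142506; 142506 < 262144? YES
  n = 31: C(31, 5) = 169911; 169911 < 262144? YES
  n = 32: C(32, 5) = 201376; 201376 < 262144? YES
  n = 33: C(33, 5) = 237336; 237336 < 262144? YES
  n = 34: C(34, 5) = 278256; 278256 < 262144? NO
  n = 35: C(35, 5) = 324632; 324632 < 262144? NO
  n = 36: C(36, 5) = 376992; 376992 < 262144? NO
The largest n with C(n, 5) < 262144 is n = 33 (where E[X] = 29667/32768 ≈ 0.9054). Hence R_4(5) > 33, i.e. R_4(5) ≥ 34.

Largest n = 33; hence R_4(5) > 33.


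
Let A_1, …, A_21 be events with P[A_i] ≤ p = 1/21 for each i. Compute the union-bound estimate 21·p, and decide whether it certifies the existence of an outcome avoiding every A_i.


Union bound: P[∪_{i=1}^{21} A_i] ≤ Σ_i P[A_i] ≤ 21·p = 21·(1/21) = 1.
Numerically: 1 ≈ 1.000000.
Is 1 < 1? NO.
Since the bound 1 is ≥ 1, the union bound is uninformative here; it does NOT by itself certify existence.

21·p = 1 ≈ 1.000000; existence NOT certified by the union bound.


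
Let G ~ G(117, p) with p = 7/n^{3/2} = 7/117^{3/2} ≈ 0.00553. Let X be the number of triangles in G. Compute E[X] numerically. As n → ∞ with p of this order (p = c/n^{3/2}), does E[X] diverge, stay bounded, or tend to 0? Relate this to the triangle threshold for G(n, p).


Number of potential triangles: C(117, 3) = 260130.
Each occurs with probability p³ ≈ (0.00553)³ ≈ 1.69222e-07.
By linearity: E[X] = C(117, 3)·p³ ≈ 260130 · 1.69222e-07 ≈ 0.044.
Since α = 3/2 > 1, p = c/n^{3/2} = o(1/n) is below the triangle threshold p ~ 1/n. Asymptotically E[X] ~ (c³/6)·n^{3(1−α)} = (7³/6)·n^{-1.5} → 0, so by Markov's inequality G has no triangles w.h.p.

E[X] ≈ 0.044; in regime p = Θ(1/n^{3/2}) E[X] tends to 0 (below the triangle threshold p ~ 1/n).


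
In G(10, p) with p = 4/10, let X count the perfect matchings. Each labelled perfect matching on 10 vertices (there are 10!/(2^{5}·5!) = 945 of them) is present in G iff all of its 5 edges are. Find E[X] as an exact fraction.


K_10 has 10!/(2^{5}·5!) = 945 labelled perfect matchings.
For each such perfect matching H, let X_H = 1 if all 5 edges of H are present in G. Then P[X_H = 1] = p^{5} = (2/5)^{5} = 32/3125.
By linearity: E[X] = Σ_H E[X_H] = 945 · p^{5} = 945 · 32/3125 = 6048/625.
Numerically: E[X] ≈ 9.68.

E[X] = 945 · (2/5)^{5} = 6048/625 ≈ 9.68.


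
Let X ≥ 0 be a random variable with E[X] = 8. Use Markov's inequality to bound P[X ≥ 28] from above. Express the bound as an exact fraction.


μ = E[X] = 8, a = 28.
Markov: P[X ≥ 28] ≤ μ/a = (8)/28 = 2/7.
Numerically: ≈ 0.2857.
(Since a = 28 > μ = 8.0000, the bound 2/7 is < 1 and informative.)

P[X ≥ 28] ≤ 2/7 ≈ 0.2857.


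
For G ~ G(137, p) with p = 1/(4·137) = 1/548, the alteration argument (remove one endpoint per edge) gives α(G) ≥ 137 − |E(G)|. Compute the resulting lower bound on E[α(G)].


E[|E(G)|] = C(137, 2)·p = 9316 · (1/548) = 17.
E[α(G)] ≥ n − E[|E(G)|] = 137 − 17 = 120.
Numerically: ≈ 120.00000.
(This is only a lower bound; the true E[α(G)] may be larger.)

E[α(G)] ≥ 120 ≈ 120.00000.


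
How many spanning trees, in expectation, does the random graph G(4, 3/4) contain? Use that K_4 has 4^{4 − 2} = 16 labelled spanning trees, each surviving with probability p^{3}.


K_4 has 4^{4 − 2} = 16 labelled spanning trees.
For each such spanning tree H, let X_H = 1 if all 3 edges of H are present in G. Then P[X_H = 1] = p^{3} = (3/4)^{3} = 27/64.
By linearity of expectation: E[X] = Σ_H E[X_H] = 16 · p^{3} = 16 · 27/64 = 27/4.
Numerically: E[X] ≈ 6.75.

E[X] = 16 · (3/4)^{3} = 27/4 ≈ 6.75.


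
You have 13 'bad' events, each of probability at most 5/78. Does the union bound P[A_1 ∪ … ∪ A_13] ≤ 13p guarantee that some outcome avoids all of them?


Union bound: P[∪_{i=1}^{13} A_i] ≤ Σ_i P[A_i] ≤ 13·p = 13·(5/78) = 5/6.
Numerically: 5/6 ≈ 0.833.
Is 5/6 < 1? YES.
Since P[∪ A_i] ≤ 5/6 < 1, the complement has P[∩ A_i^c] ≥ 1 − 5/6 = 1/6 > 0, so some outcome avoids every A_i.

13·p = 5/6 ≈ 0.833; existence CERTIFIED by the union bound.


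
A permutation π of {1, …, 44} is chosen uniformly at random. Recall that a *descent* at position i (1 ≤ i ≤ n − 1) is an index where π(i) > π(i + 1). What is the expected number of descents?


Write X = Σ X_I over i = 1, …, 43, with X_I the indicator of one descent.
There are 43 indicators.
For each fixed i, the pair (π(i), π(i+1)) is a uniformly random ordered pair of distinct values from {1, …, 44}; by symmetry P[π(i) > π(i+1)] = 1/2.
By linearity: E[X] = 43 · (1/2) = (44 − 1) · (1/2) = 43/2 ≈ 21.500000.

E[X] = 43/2 = 21.500000.


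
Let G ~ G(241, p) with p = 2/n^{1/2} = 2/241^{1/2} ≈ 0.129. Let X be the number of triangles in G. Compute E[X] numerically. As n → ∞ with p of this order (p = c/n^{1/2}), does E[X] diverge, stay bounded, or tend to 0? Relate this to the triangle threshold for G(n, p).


Number of potential triangles: C(241, 3) = 2303960.
Each occurs with probability p³ ≈ (0.129)³ ≈ 2.13828e-03.
By linearity: E[X] = C(241, 3)·p³ ≈ 2303960 · 2.13828e-03 ≈ 4926.510.
Since α = 1/2 < 1, p = c/n^{1/2} ≫ 1/n is above the triangle threshold p ~ 1/n. Asymptotically E[X] ~ (c³/6)·n^{3(1−α)} = (2³/6)·n^{1.5} → ∞; triangles are abundant w.h.p.

E[X] ≈ 4926.510; in regime p = Θ(1/n^{1/2}) E[X] diverges (above the triangle threshold p ~ 1/n).


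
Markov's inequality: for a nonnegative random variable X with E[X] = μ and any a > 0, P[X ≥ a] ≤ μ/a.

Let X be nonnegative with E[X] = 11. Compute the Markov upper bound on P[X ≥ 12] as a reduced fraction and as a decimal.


μ = E[X] = 11, a = 12.
Markov: P[X ≥ 12] ≤ μ/a = (11)/12 = 11/12.
Numerically: ≈ 0.916667.
(Since a = 12 > μ = 11.000000, the bound 11/12 is < 1 and informative.)

P[X ≥ 12] ≤ 11/12 ≈ 0.916667.


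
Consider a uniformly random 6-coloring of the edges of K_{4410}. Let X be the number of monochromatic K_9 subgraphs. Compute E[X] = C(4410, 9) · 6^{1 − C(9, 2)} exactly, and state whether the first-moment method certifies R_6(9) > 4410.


E[X] = C(4410, 9) · 6^{1 − 36} = 1724394906266704102180823710 · 6^{−35} = 1724394906266704102180823710/1719070799748422591028658176.
As a reduced fraction: E[X] = 862197453133352051090411855/859535399874211295514329088 ≈ 1.0030971.
Is E[X] < 1? NO.
Since E[X] ≥ 1, the first-moment bound is inconclusive at n = 4410; it does NOT by itself certify R_6(9) > 4410.

E[X] = 862197453133352051090411855/859535399874211295514329088 ≈ 1.0030971; E[X] ≥ 1; first-moment method inconclusive here.


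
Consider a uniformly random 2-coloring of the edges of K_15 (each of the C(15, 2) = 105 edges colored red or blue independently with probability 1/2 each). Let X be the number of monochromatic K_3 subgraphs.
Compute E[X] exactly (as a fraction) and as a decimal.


Let X = Σ_S X_S over the C(15, 3) = 455 subsets S of size 3, where X_S = 1 if the K_3 on S is monochromatic.
For a fixed S, the K_3 on S has C(3, 2) = 3 edges. P[all 3 edges red] = (1/2)^3, and likewise for blue, so P[monochromatic] = 2·(1/2)^3 = 2^{1 − 3} = 1/4.
By linearity: E[X] = C(15, 3) · 2^{1 − 3} = 455 · 1/4 = 455/4.
Numerically: E[X] ≈ 113.750000.

E[X] = C(15,3)·2^(1−C(3,2)) = 455/4 ≈ 113.750000.


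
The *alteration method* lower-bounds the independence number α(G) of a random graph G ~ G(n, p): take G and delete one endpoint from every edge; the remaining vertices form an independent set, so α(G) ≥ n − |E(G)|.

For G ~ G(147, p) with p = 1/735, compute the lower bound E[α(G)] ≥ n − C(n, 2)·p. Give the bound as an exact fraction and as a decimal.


E[|E(G)|] = C(147, 2)·p = 10731 · (1/735) = 73/5.
E[α(G)] ≥ n − E[|E(G)|] = 147 − 73/5 = 662/5.
Numerically: ≈ 132.40000.
(This is only a lower bound; the true E[α(G)] may be larger.)

E[α(G)] ≥ 662/5 ≈ 132.40000.


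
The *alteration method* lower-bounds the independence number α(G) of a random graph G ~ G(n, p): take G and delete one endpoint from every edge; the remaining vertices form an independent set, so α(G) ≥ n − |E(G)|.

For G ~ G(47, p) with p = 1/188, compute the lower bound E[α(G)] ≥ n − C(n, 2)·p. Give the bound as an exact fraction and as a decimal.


E[|E(G)|] = C(47, 2)·p = 1081 · (1/188) = 23/4.
E[α(G)] ≥ n − E[|E(G)|] = 47 − 23/4 = 165/4.
Numerically: ≈ 41.250.
(This is only a lower bound; the true E[α(G)] may be larger.)

E[α(G)] ≥ 165/4 ≈ 41.250.


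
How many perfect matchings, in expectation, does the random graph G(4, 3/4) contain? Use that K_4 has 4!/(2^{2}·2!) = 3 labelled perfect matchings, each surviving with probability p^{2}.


K_4 has 4!/(2^{2}·2!) = 3 labelled perfect matchings.
For each such perfect matching H, let X_H = 1 if all 2 edges of H are present in G. Then P[X_H = 1] = p^{2} = (3/4)^{2} = 9/16.
By linearity of expectation: E[X] = Σ_H E[X_H] = 3 · p^{2} = 3 · 9/16 = 27/16.
Numerically: E[X] ≈ 1.69.

E[X] = 3 · (3/4)^{2} = 27/16 ≈ 1.69.


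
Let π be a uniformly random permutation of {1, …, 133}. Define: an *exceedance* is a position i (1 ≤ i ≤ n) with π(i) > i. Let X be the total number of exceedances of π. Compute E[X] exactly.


Write X = Σ_{i=1}^{133} X_i, where X_i = 1_{π(i) > i}.
For each fixed i, π(i) is uniform over {1, …, 133} (marginal of a uniform permutation), so P[π(i) > i] = (n − i)/n. Summing: Σ_{i=1}^{133} (n − i)/n = (0 + 1 + … + 132)/133 = 133(133 − 1)/(2·133) = (133 − 1)/2.
Hence E[X] = Σ_{i=1}^{133} (133 − i)/133 = 66 ≈ 66.0000.

E[X] = 66 = 66.0000.


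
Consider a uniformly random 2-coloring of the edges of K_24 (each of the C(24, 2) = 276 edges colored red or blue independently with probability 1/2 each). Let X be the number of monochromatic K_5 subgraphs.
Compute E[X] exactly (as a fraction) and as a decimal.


Let X = Σ_S X_S over the C(24, 5) = 42504 subsets S of size 5, where X_S = 1 if the K_5 on S is monochromatic.
For a fixed S, the K_5 on S has C(5, 2) = 10 edges. P[all 10 edges red] = (1/2)^10, and likewise for blue, so P[monochromatic] = 2·(1/2)^10 = 2^{1 − 10} = 1/512.
By linearity: E[X] = C(24, 5) · 2^{1 − 10} = 42504 · 1/512 = 5313/64.
Numerically: E[X] ≈ 83.015625.

E[X] = C(24,5)·2^(1−C(5,2)) = 5313/64 ≈ 83.015625.


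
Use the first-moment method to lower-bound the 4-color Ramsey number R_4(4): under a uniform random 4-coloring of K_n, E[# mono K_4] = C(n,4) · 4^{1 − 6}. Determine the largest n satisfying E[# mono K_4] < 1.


We need C(n, 4) · 4^{1 − 6} < 1, i.e. C(n, 4) < 4^{6 − 1} = 1024.
Check values of n near the boundary:
  n = 13: C(13, 4) = 715; 715 < 1024? YES
  n = 14: C(14, 4) = 1001; 1001 < 1024? YES
  n = 15: C(15, 4) = 1365; 1365 < 1024? NO
  n = 16: C(16, 4) = 1820; 1820 < 1024? NO
The largest n with C(n, 4) < 1024 is n = 14 (where E[X] = 1001/1024 ≈ 0.97754). Hence R_4(4) > 14, i.e. R_4(4) ≥ 15.

Largest n = 14; hence R_4(4) > 14.


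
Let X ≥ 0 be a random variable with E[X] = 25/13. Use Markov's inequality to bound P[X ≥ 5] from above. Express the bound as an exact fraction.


μ = E[X] = 25/13, a = 5.
Markov: P[X ≥ 5] ≤ μ/a = (25/13)/5 = 5/13.
Numerically: ≈ 0.3846.
(Since a = 5 > μ = 1.9231, the bound 5/13 is < 1 and informative.)

P[X ≥ 5] ≤ 5/13 ≈ 0.3846.


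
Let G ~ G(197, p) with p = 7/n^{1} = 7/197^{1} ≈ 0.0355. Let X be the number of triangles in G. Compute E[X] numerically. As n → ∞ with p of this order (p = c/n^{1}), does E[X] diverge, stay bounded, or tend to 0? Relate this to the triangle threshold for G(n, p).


Number of potential triangles: C(197, 3) = 1254890.
Each occurs with probability p³ ≈ (0.0355)³ ≈ 4.48637e-05.
By linearity: E[X] = C(197, 3)·p³ ≈ 1254890 · 4.48637e-05 ≈ 56.299.
Here α = 1, so p = 7/n is exactly at the triangle threshold p ~ 1/n. Asymptotically E[X] → c³/6 = 7³/6 = 343/6 ≈ 57.167, a bounded constant. In this regime the triangle count is asymptotically Poisson(c³/6).

E[X] ≈ 56.299; in regime p = Θ(1/n^{1}) E[X] stays bounded (at the triangle threshold p ~ 1/n).


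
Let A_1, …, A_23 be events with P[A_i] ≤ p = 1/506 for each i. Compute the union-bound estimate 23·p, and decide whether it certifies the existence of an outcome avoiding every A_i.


Union bound: P[∪_{i=1}^{23} A_i] ≤ Σ_i P[A_i] ≤ 23·p = 23·(1/506) = 1/22.
Numerically: 1/22 ≈ 0.0454545.
Is 1/22 < 1? YES.
Since P[∪ A_i] ≤ 1/22 < 1, the complement has P[∩ A_i^c] ≥ 1 − 1/22 = 21/22 > 0, so some outcome avoids every A_i.

23·p = 1/22 ≈ 0.0454545; existence CERTIFIED by the union bound.


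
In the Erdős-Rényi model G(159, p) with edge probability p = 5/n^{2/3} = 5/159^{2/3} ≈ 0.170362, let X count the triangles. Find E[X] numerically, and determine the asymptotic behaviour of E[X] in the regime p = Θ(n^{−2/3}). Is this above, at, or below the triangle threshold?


Number of potential triangles: C(159, 3) = 657359.
Each occurs with probability p³ ≈ (0.170362)³ ≈ 4.94442467e-03.
By linearity: E[X] = C(159, 3)·p³ ≈ 657359 · 4.94442467e-03 ≈ 3250.262055.
Since α = 2/3 < 1, p = c/n^{2/3} ≫ 1/n is above the triangle threshold p ~ 1/n. Asymptotically E[X] ~ (c³/6)·n^{3(1−α)} = (5³/6)·n^{1} → ∞; triangles are abundant w.h.p.

E[X] ≈ 3250.262055; in regime p = Θ(1/n^{2/3}) E[X] diverges (above the triangle threshold p ~ 1/n).


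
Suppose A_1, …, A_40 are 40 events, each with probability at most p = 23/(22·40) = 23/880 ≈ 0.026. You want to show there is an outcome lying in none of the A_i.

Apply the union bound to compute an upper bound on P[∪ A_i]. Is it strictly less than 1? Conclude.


Union bound: P[∪_{i=1}^{40} A_i] ≤ Σ_i P[A_i] ≤ 40·p = 40·(23/880) = 23/22.
Numerically: 23/22 ≈ 1.045.
Is 23/22 < 1? NO.
Since the bound 23/22 is ≥ 1, the union bound is uninformative here; it does NOT by itself certify existence.

40·p = 23/22 ≈ 1.045; existence NOT certified by the union bound.


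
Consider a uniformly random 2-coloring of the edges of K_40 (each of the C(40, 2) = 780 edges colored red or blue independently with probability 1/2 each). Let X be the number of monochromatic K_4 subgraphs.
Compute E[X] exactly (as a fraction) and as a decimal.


Let X = Σ_S X_S over the C(40, 4) = 91390 subsets S of size 4, where X_S = 1 if the K_4 on S is monochromatic.
For a fixed S, the K_4 on S has C(4, 2) = 6 edges. P[all 6 edges red] = (1/2)^6, and likewise for blue, so P[monochromatic] = 2·(1/2)^6 = 2^{1 − 6} = 1/32.
By linearity of expectation: E[X] = C(40, 4) · 2^{1 − 6} = 91390 · 1/32 = 45695/16.
Numerically: E[X] ≈ 2855.937500.

E[X] = C(40,4)·2^(1−C(4,2)) = 45695/16 ≈ 2855.937500.


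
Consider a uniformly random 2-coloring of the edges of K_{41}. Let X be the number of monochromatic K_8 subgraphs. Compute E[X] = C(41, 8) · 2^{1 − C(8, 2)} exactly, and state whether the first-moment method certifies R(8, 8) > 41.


E[X] = C(41, 8) · 2^{1 − 28} = 95548245 · 2^{−27} = 95548245/134217728.
As a reduced fraction: E[X] = 95548245/134217728 ≈ 0.712.
Is E[X] < 1? YES.
Since E[X] < 1, there exists a 2-coloring of K_{41} with no monochromatic K_8; hence R(8, 8) > 41.

E[X] = 95548245/134217728 ≈ 0.712; E[X] < 1, so R(8, 8) > 41.


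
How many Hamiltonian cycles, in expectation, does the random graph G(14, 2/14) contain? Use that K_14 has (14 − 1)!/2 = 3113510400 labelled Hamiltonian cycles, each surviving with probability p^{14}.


K_14 has (14 − 1)!/2 = 3113510400 labelled Hamiltonian cycles.
For each such Hamiltonian cycle H, let X_H = 1 if all 14 edges of H are present in G. Then P[X_H = 1] = p^{14} = (1/7)^{14} = 1/678223072849.
By linearity of expectation: E[X] = Σ_H E[X_H] = 3113510400 · p^{14} = 3113510400 · 1/678223072849 = 444787200/96889010407.
Numerically: E[X] ≈ 0.00459.

E[X] = 3113510400 · (1/7)^{14} = 444787200/96889010407 ≈ 0.00459.


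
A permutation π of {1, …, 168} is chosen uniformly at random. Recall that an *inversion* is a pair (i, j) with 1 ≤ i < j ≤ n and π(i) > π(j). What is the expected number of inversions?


Write X = Σ X_I over the C(168, 2) = 14028 pairs i < j, with X_I the indicator of one inversion.
There are 14028 indicators.
For each fixed pair i < j, the values π(i) and π(j) are two distinct elements of {1, …, 168} in uniformly random order; by symmetry P[π(i) > π(j)] = 1/2.
By linearity: E[X] = 14028 · (1/2) = C(168, 2) · (1/2) = 14028/2 = 7014 ≈ 7014.000000.

E[X] = 7014 = 7014.000000.


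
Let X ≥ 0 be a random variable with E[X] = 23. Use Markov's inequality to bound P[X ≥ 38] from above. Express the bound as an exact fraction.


μ = E[X] = 23, a = 38.
Markov: P[X ≥ 38] ≤ μ/a = (23)/38 = 23/38.
Numerically: ≈ 0.605.
(Since a = 38 > μ = 23.000, the bound 23/38 is < 1 and informative.)

P[X ≥ 38] ≤ 23/38 ≈ 0.605.


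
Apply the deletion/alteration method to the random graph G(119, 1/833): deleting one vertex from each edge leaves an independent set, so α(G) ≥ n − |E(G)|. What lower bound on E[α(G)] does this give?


E[|E(G)|] = C(119, 2)·p = 7021 · (1/833) = 59/7.
E[α(G)] ≥ n − E[|E(G)|] = 119 − 59/7 = 774/7.
Numerically: ≈ 110.5714.
(This is only a lower bound; the true E[α(G)] may be larger.)

E[α(G)] ≥ 774/7 ≈ 110.5714.


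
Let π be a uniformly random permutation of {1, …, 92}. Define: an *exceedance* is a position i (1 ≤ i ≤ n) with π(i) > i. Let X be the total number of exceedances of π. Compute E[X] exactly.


Write X = Σ_{i=1}^{92} X_i, where X_i = 1_{π(i) > i}.
For each fixed i, π(i) is uniform over {1, …, 92} (marginal of a uniform permutation), so P[π(i) > i] = (n − i)/n. Summing: Σ_{i=1}^{92} (n − i)/n = (0 + 1 + … + 91)/92 = 92(92 − 1)/(2·92) = (92 − 1)/2.
Hence E[X] = Σ_{i=1}^{92} (92 − i)/92 = 91/2 ≈ 45.5000.

E[X] = 91/2 = 45.5000.


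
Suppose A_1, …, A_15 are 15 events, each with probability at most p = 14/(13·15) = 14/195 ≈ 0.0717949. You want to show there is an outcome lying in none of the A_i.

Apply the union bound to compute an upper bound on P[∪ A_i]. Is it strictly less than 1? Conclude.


Union bound: P[∪_{i=1}^{15} A_i] ≤ Σ_i P[A_i] ≤ 15·p = 15·(14/195) = 14/13.
Numerically: 14/13 ≈ 1.0769231.
Is 14/13 < 1? NO.
Since the bound 14/13 is ≥ 1, the union bound is uninformative here; it does NOT by itself certify existence.

15·p = 14/13 ≈ 1.0769231; existence NOT certified by the union bound.


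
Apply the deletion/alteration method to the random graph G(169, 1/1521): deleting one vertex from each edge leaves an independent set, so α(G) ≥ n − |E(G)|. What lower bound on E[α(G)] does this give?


E[|E(G)|] = C(169, 2)·p = 14196 · (1/1521) = 28/3.
E[α(G)] ≥ n − E[|E(G)|] = 169 − 28/3 = 479/3.
Numerically: ≈ 159.666667.
(This is only a lower bound; the true E[α(G)] may be larger.)

E[α(G)] ≥ 479/3 ≈ 159.666667.


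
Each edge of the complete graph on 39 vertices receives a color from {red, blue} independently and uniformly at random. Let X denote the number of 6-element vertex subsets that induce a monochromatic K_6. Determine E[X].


Let X = Σ_S X_S over the C(39, 6) = 3262623 subsets S of size 6, where X_S = 1 if the K_6 on S is monochromatic.
For a fixed S, the K_6 on S has C(6, 2) = 15 edges. P[all 15 edges red] = (1/2)^15, and likewise for blue, so P[monochromatic] = 2·(1/2)^15 = 2^{1 − 15} = 1/16384.
Summing: E[X] = C(39, 6) · 2^{1 − 15} = 3262623 · 1/16384 = 3262623/16384.
Numerically: E[X] ≈ 199.134705.

E[X] = C(39,6)·2^(1−C(6,2)) = 3262623/16384 ≈ 199.134705.


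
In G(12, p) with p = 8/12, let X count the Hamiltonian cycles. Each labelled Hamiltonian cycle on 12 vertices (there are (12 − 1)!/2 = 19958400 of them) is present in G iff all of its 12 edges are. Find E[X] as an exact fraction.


K_12 has (12 − 1)!/2 = 19958400 labelled Hamiltonian cycles.
For each such Hamiltonian cycle H, let X_H = 1 if all 12 edges of H are present in G. Then P[X_H = 1] = p^{12} = (2/3)^{12} = 4096/531441.
By linearity: E[X] = Σ_H E[X_H] = 19958400 · p^{12} = 19958400 · 4096/531441 = 1009254400/6561.
Numerically: E[X] ≈ 1.538e+05.

E[X] = 19958400 · (2/3)^{12} = 1009254400/6561 ≈ 1.538e+05.


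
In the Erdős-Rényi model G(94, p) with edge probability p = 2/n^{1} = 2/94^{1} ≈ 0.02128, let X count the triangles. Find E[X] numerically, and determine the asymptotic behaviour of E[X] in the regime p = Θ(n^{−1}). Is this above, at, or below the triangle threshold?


Number of potential triangles: C(94, 3) = 134044.
Each occurs with probability p³ ≈ (0.02128)³ ≈ 9.631777e-06.
By linearity: E[X] = C(94, 3)·p³ ≈ 134044 · 9.631777e-06 ≈ 1.2911.
Here α = 1, so p = 2/n is exactly at the triangle threshold p ~ 1/n. Asymptotically E[X] → c³/6 = 2³/6 = 4/3 ≈ 1.3333, a bounded constant. In this regime the triangle count is asymptotically Poisson(c³/6).

E[X] ≈ 1.2911; in regime p = Θ(1/n^{1}) E[X] stays bounded (at the triangle threshold p ~ 1/n).


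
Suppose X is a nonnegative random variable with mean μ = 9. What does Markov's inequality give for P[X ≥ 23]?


μ = E[X] = 9, a = 23.
Markov: P[X ≥ 23] ≤ μ/a = (9)/23 = 9/23.
Numerically: ≈ 0.391304.
(Since a = 23 > μ = 9.000000, the bound 9/23 is < 1 and informative.)

P[X ≥ 23] ≤ 9/23 ≈ 0.391304.


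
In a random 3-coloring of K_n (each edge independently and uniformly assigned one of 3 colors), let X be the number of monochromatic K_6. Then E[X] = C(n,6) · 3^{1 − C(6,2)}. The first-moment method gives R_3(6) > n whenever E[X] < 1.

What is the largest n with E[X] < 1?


We need C(n, 6) · 3^{1 − 15} < 1, i.e. C(n, 6) < 3^{15 − 1} = 4782969.
Check values of n near the boundary:
  n = 37: C(37, 6) = 2324784; 2324784 < 4782969? YES
  n = 38: C(38, 6) = 2760681; 2760681 < 4782969? YES
  n = 39: C(39, 6) = 3262623; 3262623 < 4782969? YES
  n = 40: C(40, 6) = 3838380; 3838380 < 4782969? YES
  n = 41: C(41, 6) = 4496388; 4496388 < 4782969? YES
  n = 42: C(42, 6) = 5245786; 5245786 < 4782969? NO
The largest n with C(n, 6) < 4782969 is n = 41 (where E[X] = 1498796/1594323 ≈ 0.94008). Hence R_3(6) > 41, i.e. R_3(6) ≥ 42.

Largest n = 41; hence R_3(6) > 41.


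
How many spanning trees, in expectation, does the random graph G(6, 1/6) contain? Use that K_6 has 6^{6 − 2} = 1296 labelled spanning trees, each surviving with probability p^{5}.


K_6 has 6^{6 − 2} = 1296 labelled spanning trees.
For each such spanning tree H, let X_H = 1 if all 5 edges of H are present in G. Then P[X_H = 1] = p^{5} = (1/6)^{5} = 1/7776.
By linearity: E[X] = Σ_H E[X_H] = 1296 · p^{5} = 1296 · 1/7776 = 1/6.
Numerically: E[X] ≈ 0.16667.

E[X] = 1296 · (1/6)^{5} = 1/6 ≈ 0.16667.


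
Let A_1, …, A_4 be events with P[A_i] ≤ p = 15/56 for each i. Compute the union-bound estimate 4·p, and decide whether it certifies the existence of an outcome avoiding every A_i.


Union bound: P[∪_{i=1}^{4} A_i] ≤ Σ_i P[A_i] ≤ 4·p = 4·(15/56) = 15/14.
Numerically: 15/14 ≈ 1.071.
Is 15/14 < 1? NO.
Since the bound 15/14 is ≥ 1, the union bound is uninformative here; it does NOT by itself certify existence.

4·p = 15/14 ≈ 1.071; existence NOT certified by the union bound.


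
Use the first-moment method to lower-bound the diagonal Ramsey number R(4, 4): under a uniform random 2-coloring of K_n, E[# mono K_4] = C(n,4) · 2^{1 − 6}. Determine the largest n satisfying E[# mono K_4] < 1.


We need C(n, 4) · 2^{1 − 6} < 1, i.e. C(n, 4) < 2^{6 − 1} = 32.
Check values of n near the boundary:
  n = 4: C(4, 4) = 1; 1 < 32? YES
  n = 5: C(5, 4) = 5; 5 < 32? YES
  n = 6: C(6, 4) = 15; 15 < 32? YES
  n = 7: C(7, 4) = 35; 35 < 32? NO
  n = 8: C(8, 4) = 70; 70 < 32? NO
The largest n with C(n, 4) < 32 is n = 6 (where E[X] = 15/32 ≈ 0.468750). Hence R(4, 4) > 6, i.e. R(4, 4) ≥ 7.

Largest n = 6; hence R(4, 4) > 6.


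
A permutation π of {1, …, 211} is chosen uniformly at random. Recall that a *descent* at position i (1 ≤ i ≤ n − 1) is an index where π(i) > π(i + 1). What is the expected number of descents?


Write X = Σ X_I over i = 1, …, 210, with X_I the indicator of one descent.
There are 210 indicators.
For each fixed i, the pair (π(i), π(i+1)) is a uniformly random ordered pair of distinct values from {1, …, 211}; by symmetry P[π(i) > π(i+1)] = 1/2.
By linearity: E[X] = 210 · (1/2) = (211 − 1) · (1/2) = 105 ≈ 105.000000.

E[X] = 105 = 105.000000.


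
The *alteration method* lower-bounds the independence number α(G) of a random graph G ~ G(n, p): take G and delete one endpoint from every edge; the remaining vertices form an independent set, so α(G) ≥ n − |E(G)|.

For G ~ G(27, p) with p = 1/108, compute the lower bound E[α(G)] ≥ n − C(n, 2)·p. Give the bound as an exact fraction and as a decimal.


E[|E(G)|] = C(27, 2)·p = 351 · (1/108) = 13/4.
E[α(G)] ≥ n − E[|E(G)|] = 27 − 13/4 = 95/4.
Numerically: ≈ 23.7500.
(This is only a lower bound; the true E[α(G)] may be larger.)

E[α(G)] ≥ 95/4 ≈ 23.7500.


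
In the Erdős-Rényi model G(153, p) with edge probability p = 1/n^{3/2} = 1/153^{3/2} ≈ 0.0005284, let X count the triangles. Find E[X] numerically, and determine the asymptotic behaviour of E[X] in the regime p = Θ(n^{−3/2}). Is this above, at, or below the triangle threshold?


Number of potential triangles: C(153, 3) = 585276.
Each occurs with probability p³ ≈ (0.0005284)³ ≈ 1.4753279e-10.
By linearity: E[X] = C(153, 3)·p³ ≈ 585276 · 1.4753279e-10 ≈ 0.00009.
Since α = 3/2 > 1, p = c/n^{3/2} = o(1/n) is below the triangle threshold p ~ 1/n. Asymptotically E[X] ~ (c³/6)·n^{3(1−α)} = (1³/6)·n^{-1.5} → 0, so by Markov's inequality G has no triangles w.h.p.

E[X] ≈ 0.00009; in regime p = Θ(1/n^{3/2}) E[X] tends to 0 (below the triangle threshold p ~ 1/n).


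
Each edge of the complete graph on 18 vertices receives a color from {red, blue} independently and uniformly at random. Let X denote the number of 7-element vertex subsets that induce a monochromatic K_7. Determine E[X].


Let X = Σ_S X_S over the C(18, 7) = 31824 subsets S of size 7, where X_S = 1 if the K_7 on S is monochromatic.
For a fixed S, the K_7 on S has C(7, 2) = 21 edges. P[all 21 edges red] = (1/2)^21, and likewise for blue, so P[monochromatic] = 2·(1/2)^21 = 2^{1 − 21} = 1/1048576.
By linearity of expectation: E[X] = C(18, 7) · 2^{1 − 21} = 31824 · 1/1048576 = 1989/65536.
Numerically: E[X] ≈ 0.030350.

E[X] = C(18,7)·2^(1−C(7,2)) = 1989/65536 ≈ 0.030350.


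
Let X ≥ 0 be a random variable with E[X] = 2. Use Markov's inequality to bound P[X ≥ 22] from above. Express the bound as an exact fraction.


μ = E[X] = 2, a = 22.
Markov: P[X ≥ 22] ≤ μ/a = (2)/22 = 1/11.
Numerically: ≈ 0.091.
(Since a = 22 > μ = 2.000, the bound 1/11 is < 1 and informative.)

P[X ≥ 22] ≤ 1/11 ≈ 0.091.


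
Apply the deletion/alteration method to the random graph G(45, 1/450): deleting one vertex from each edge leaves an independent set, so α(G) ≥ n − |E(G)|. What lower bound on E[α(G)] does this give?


E[|E(G)|] = C(45, 2)·p = 990 · (1/450) = 11/5.
E[α(G)] ≥ n − E[|E(G)|] = 45 − 11/5 = 214/5.
Numerically: ≈ 42.800000.
(This is only a lower bound; the true E[α(G)] may be larger.)

E[α(G)] ≥ 214/5 ≈ 42.800000.


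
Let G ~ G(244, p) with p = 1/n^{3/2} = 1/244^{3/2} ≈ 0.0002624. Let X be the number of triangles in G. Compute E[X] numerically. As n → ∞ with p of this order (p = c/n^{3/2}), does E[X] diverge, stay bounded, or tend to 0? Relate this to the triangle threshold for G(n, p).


Number of potential triangles: C(244, 3) = 2391444.
Each occurs with probability p³ ≈ (0.0002624)³ ≈ 1.806117e-11.
By linearity: E[X] = C(244, 3)·p³ ≈ 2391444 · 1.806117e-11 ≈ 0.0000.
Since α = 3/2 > 1, p = c/n^{3/2} = o(1/n) is below the triangle threshold p ~ 1/n. Asymptotically E[X] ~ (c³/6)·n^{3(1−α)} = (1³/6)·n^{-1.5} → 0, so by Markov's inequality G has no triangles w.h.p.

E[X] ≈ 0.0000; in regime p = Θ(1/n^{3/2}) E[X] tends to 0 (below the triangle threshold p ~ 1/n).


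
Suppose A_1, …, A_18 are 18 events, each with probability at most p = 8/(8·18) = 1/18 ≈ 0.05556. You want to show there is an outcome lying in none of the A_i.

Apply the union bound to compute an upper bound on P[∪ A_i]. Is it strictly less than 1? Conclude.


Union bound: P[∪_{i=1}^{18} A_i] ≤ Σ_i P[A_i] ≤ 18·p = 18·(1/18) = 1.
Numerically: 1 ≈ 1.00000.
Is 1 < 1? NO.
Since the bound 1 is ≥ 1, the union bound is uninformative here; it does NOT by itself certify existence.

18·p = 1 ≈ 1.00000; existence NOT certified by the union bound.


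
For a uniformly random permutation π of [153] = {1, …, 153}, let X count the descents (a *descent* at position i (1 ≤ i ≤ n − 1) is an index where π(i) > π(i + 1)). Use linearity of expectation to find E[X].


Write X = Σ X_I over i = 1, …, 152, with X_I the indicator of one descent.
There are 152 indicators.
For each fixed i, the pair (π(i), π(i+1)) is a uniformly random ordered pair of distinct values from {1, …, 153}; by symmetry P[π(i) > π(i+1)] = 1/2.
By linearity: E[X] = 152 · (1/2) = (153 − 1) · (1/2) = 76 ≈ 76.000000.

E[X] = 76 = 76.000000.


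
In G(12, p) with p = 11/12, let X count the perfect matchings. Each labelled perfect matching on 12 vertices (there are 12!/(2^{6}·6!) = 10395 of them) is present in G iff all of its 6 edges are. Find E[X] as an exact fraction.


K_12 has 12!/(2^{6}·6!) = 10395 labelled perfect matchings.
For each such perfect matching H, let X_H = 1 if all 6 edges of H are present in G. Then P[X_H = 1] = p^{6} = (11/12)^{6} = 1771561/2985984.
By linearity: E[X] = Σ_H E[X_H] = 10395 · p^{6} = 10395 · 1771561/2985984 = 682050985/110592.
Numerically: E[X] ≈ 6167.27.

E[X] = 10395 · (11/12)^{6} = 682050985/110592 ≈ 6167.27.


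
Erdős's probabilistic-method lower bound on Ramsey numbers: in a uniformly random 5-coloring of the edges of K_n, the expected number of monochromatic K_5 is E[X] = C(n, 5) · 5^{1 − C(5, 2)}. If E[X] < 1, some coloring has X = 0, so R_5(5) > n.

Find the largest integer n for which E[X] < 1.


We need C(n, 5) · 5^{1 − 10} < 1, i.e. C(n, 5) < 5^{10 − 1} = 1953125.
Check values of n near the boundary:
  n = 47: C(47, 5) = 1533939; 1533939 < 1953125? YES
  n = 48: C(48, 5) = 1712304; 1712304 < 1953125? YES
  n = 49: C(49, 5) = 1906884; 1906884 < 1953125? YES
  n = 50: C(50, 5) = 2118760; 2118760 < 1953125? NO
  n = 51: C(51, 5) = 2349060; 2349060 < 1953125? NO
The largest n with C(n, 5) < 1953125 is n = 49 (where E[X] = 1906884/1953125 ≈ 0.9763246). Hence R_5(5) > 49, i.e. R_5(5) ≥ 50.

Largest n = 49; hence R_5(5) > 49.


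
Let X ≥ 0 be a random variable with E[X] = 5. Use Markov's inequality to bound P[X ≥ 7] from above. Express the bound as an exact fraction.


μ = E[X] = 5, a = 7.
Markov: P[X ≥ 7] ≤ μ/a = (5)/7 = 5/7.
Numerically: ≈ 0.714286.
(Since a = 7 > μ = 5.000000, the bound 5/7 is < 1 and informative.)

P[X ≥ 7] ≤ 5/7 ≈ 0.714286.


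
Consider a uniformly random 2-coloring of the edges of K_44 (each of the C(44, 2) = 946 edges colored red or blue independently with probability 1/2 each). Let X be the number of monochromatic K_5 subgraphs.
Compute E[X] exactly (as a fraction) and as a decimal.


Let X = Σ_S X_S over the C(44, 5) = 1086008 subsets S of size 5, where X_S = 1 if the K_5 on S is monochromatic.
For a fixed S, the K_5 on S has C(5, 2) = 10 edges. P[all 10 edges red] = (1/2)^10, and likewise for blue, so P[monochromatic] = 2·(1/2)^10 = 2^{1 − 10} = 1/512.
By linearity of expectation: E[X] = C(44, 5) · 2^{1 − 10} = 1086008 · 1/512 = 135751/64.
Numerically: E[X] ≈ 2121.109.

E[X] = C(44,5)·2^(1−C(5,2)) = 135751/64 ≈ 2121.109.
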